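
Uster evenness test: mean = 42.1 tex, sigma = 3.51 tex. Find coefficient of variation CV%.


Formula: CV% = (standard deviation / mean) * 100
Step 1: Ratio = 3.51 / 42.1 = 0.083373
Step 2: CV% = 0.083373 * 100 = 8.3373% ≈ 8.3%

8.3%


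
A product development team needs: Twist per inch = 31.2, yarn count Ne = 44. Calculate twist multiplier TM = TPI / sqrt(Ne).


Formula: TM = TPI / sqrt(Ne)
Step 1: sqrt(Ne) = sqrt(44) = 6.6332
Step 2: TM = 31.2 / 6.6332 = 4.70

4.70 TM


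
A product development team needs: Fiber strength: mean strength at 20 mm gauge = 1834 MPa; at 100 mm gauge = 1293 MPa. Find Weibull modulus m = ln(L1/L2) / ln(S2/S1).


Formula: m = ln(L1/L2) / ln(S2/S1)
Step 1: ln(L1/L2) = ln(20/100) = -1.60944
Step 2: S2/S1 = 1293/1834 = 0.70502
Step 3: ln(S2/S1) = ln(0.70502) = -0.34953
Step 4: m = -1.60944 / -0.34953 = 4.60

4.60 (Weibull m)


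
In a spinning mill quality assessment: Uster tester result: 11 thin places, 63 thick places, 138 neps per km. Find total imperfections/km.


Formula: Total = thin places + thick places + neps
Total = 11 + 63 + 138
Total = 212 imperfections/km

212 imperfections/km


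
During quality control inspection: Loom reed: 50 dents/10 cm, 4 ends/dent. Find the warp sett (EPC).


Formula: EPC = (dents per 10 cm * ends per dent) / 10
Step 1: Total ends per 10 cm = 50 * 4 = 200
Step 2: EPC = 200 / 10 = 20.0 ends/cm

20.0 ends/cm


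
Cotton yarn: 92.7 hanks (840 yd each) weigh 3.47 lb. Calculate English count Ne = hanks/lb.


Formula: Ne = hanks / mass_lb
Substituting: Ne = 92.7 / 3.47
Ne = 26.7

26.7 Ne


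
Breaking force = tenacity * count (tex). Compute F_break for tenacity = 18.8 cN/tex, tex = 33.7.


Formula: Breaking force = Tenacity * Linear density
F = 18.8 cN/tex * 33.7 tex
F = 633.56 cN

633.56 cN


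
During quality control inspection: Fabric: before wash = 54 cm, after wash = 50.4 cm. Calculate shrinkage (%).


Formula: Shrinkage% = ((L_before - L_after) / L_before) * 100
Step 1: Shrinkage = 54 - 50.4 = 3.6 cm
Step 2: Shrinkage% = (3.6 / 54) * 100
Step 3: Shrinkage% = 0.066667 * 100 = 6.6667% ≈ 6.7%

6.7%


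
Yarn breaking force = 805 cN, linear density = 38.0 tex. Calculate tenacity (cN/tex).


Formula: Tenacity = Breaking force / Linear density
Tenacity = 805 cN / 38.0 tex
Tenacity = 21.18 cN/tex

21.18 cN/tex


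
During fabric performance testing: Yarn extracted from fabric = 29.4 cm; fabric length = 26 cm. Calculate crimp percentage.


Formula: Crimp% = ((L_yarn - L_fabric) / L_fabric) * 100
Step 1: Extension = 29.4 - 26 = 3.4 cm
Step 2: Crimp% = (3.4 / 26) * 100
Step 3: Crimp% = 0.130769 * 100 = 13.0769% ≈ 13.1%

13.1%


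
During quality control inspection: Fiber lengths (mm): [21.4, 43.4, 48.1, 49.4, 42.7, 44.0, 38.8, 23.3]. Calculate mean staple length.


Formula: Mean = sum of lengths / count
Sum = 21.4 + 43.4 + 48.1 + 49.4 + 42.7 + 44.0 + 38.8 + 23.3
Sum = 311.1 mm
Mean = 311.1 / 8 = 38.89 mm

38.89 mm


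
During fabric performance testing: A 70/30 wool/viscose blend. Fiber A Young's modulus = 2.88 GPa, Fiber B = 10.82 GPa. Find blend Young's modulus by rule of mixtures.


Formula: Blend property = (fraction_A * property_A) + (fraction_B * property_B)
Step 1: Contribution A = 70/100 * 2.88 GPa = 2.016 GPa
Step 2: Contribution B = 30/100 * 10.82 GPa = 3.246 GPa
Step 3: Blend Young's modulus = 2.016 + 3.246 = 5.262 GPa

5.262 GPa


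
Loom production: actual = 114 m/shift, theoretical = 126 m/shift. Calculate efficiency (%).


Formula: Efficiency% = (Actual output / Theoretical output) * 100
Efficiency% = (114 / 126) * 100
Efficiency% = 0.904762 * 100 = 90.4762% ≈ 90.5%

90.5%


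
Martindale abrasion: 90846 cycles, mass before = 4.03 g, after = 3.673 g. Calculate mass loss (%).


Formula: Mass loss% = ((m_before - m_after) / m_before) * 100
Step 1: Mass loss = 4.03 - 3.673 = 0.357 g
Step 2: Ratio = 0.357 / 4.03 = 0.0885856
Step 3: Mass loss% = 0.0885856 * 100 = 8.85856% ≈ 8.86%

8.86%


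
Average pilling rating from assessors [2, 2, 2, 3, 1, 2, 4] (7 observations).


Formula: Mean = sum / count
Sum = 2 + 2 + 2 + 3 + 1 + 2 + 4 = 16
Mean = 16 / 7 = 2.3

2.3


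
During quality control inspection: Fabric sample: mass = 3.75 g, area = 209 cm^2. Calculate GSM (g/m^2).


Formula: GSM = mass_g / area_m2
Step 1: Convert area: 209 cm^2 = 209 / 10000 = 0.0209 m^2
Step 2: GSM = 3.75 g / 0.0209 m^2 = 179.4 g/m^2

179.4 g/m^2


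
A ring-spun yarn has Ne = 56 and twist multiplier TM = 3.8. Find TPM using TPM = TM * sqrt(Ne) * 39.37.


Formula: TPM = TM * sqrt(Ne) * 39.37
Step 1: sqrt(Ne) = sqrt(56) = 7.4833
Step 2: TM * sqrt(Ne) = 3.8 * 7.4833 = 28.4365
Step 3: TPM = 28.4365 * 39.37 = 1120 twists/m

1120 twists/m


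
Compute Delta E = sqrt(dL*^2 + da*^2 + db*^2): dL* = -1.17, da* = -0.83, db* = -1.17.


Formula: Delta E = sqrt(dL*^2 + da*^2 + db*^2)
Step 1: dL*^2 = (-1.17)^2 = 1.3689
Step 2: da*^2 = (-0.83)^2 = 0.6889
Step 3: db*^2 = (-1.17)^2 = 1.3689
Step 4: Sum = 1.3689 + 0.6889 + 1.3689 = 3.4267
Step 5: Delta E = sqrt(3.4267) = 1.85

1.85 Delta E


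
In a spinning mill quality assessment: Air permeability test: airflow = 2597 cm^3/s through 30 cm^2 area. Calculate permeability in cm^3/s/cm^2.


Formula: Air Permeability = Airflow / Test Area
AP = 2597 cm^3/s / 30 cm^2
AP = 86.6 cm^3/s/cm^2

86.6 cm^3/s/cm^2


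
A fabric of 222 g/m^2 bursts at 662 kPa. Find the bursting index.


Formula: Bursting Index = Bursting Strength / Fabric GSM
BI = 662 kPa / 222 g/m^2
BI = 2.982 kPa/(g/m^2)

2.982 kPa/(g/m^2)


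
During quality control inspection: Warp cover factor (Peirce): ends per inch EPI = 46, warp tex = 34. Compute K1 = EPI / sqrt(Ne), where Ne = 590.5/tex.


Formula: K1 = EPI / sqrt(Ne), with Ne = 590.5 / tex_warp
Step 1: Ne = 590.5 / 34 = 17.368
Step 2: sqrt(Ne) = sqrt(17.368) = 4.1675
Step 3: K1 = 46 / 4.1675 = 11.0

11.0


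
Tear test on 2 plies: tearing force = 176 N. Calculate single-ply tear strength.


Formula: Per-ply strength = Total force / Number of plies
Per-ply = 176 N / 2
Per-ply = 88 N

88 N


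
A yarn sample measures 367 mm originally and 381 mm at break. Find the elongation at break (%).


Formula: Elongation (%) = ((L_break - L0) / L0) * 100
Step 1: Extension = 381 - 367 = 14 mm
Step 2: Elongation = (14 / 367) * 100
Step 3: Elongation = 0.038147 * 100 = 3.8147% ≈ 3.8%

3.8%


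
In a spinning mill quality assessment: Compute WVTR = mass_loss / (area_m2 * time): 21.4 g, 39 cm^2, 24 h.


Formula: WVTR = mass_loss / (area * time)
Step 1: Convert area: 39 cm^2 = 0.0039 m^2
Step 2: WVTR = 21.4 g / (0.0039 m^2 * 24 h)
Step 3: WVTR = 21.4 / 0.0936 = 228.6 g/m^2/h

228.6 g/m^2/h


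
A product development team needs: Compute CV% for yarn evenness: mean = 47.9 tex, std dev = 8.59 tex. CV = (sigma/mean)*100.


Formula: CV% = (standard deviation / mean) * 100
Step 1: Ratio = 8.59 / 47.9 = 0.179332
Step 2: CV% = 0.179332 * 100 = 17.9332% ≈ 17.9%

17.9%


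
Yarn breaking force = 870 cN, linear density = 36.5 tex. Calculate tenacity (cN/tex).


Formula: Tenacity = Breaking force / Linear density
Tenacity = 870 cN / 36.5 tex
Tenacity = 23.84 cN/tex

23.84 cN/tex


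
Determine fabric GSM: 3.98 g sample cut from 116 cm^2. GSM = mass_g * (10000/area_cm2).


Formula: GSM = mass_g / area_m2
Step 1: Convert area: 116 cm^2 = 116 / 10000 = 0.0116 m^2
Step 2: GSM = 3.98 g / 0.0116 m^2 = 343.1 g/m^2

343.1 g/m^2


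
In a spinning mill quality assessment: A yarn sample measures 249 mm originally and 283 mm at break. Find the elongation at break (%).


Formula: Elongation (%) = ((L_break - L0) / L0) * 100
Step 1: Extension = 283 - 249 = 34 mm
Step 2: Elongation = (34 / 249) * 100
Step 3: Elongation = 0.136546 * 100 = 13.6546% ≈ 13.7%

13.7%


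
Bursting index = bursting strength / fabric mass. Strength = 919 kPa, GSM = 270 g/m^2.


Formula: Bursting Index = Bursting Strength / Fabric GSM
BI = 919 kPa / 270 g/m^2
BI = 3.404 kPa/(g/m^2)

3.404 kPa/(g/m^2)


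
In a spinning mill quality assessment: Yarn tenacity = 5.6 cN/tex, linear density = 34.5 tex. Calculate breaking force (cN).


Formula: Breaking force = Tenacity * Linear density
F = 5.6 cN/tex * 34.5 tex
F = 193.20 cN

193.20 cN


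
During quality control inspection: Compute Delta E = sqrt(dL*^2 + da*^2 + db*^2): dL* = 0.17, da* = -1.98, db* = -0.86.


Formula: Delta E = sqrt(dL*^2 + da*^2 + db*^2)
Step 1: dL*^2 = 0.17^2 = 0.0289
Step 2: da*^2 = (-1.98)^2 = 3.9204
Step 3: db*^2 = (-0.86)^2 = 0.7396
Step 4: Sum = 0.0289 + 3.9204 + 0.7396 = 4.6889
Step 5: Delta E = sqrt(4.6889) = 2.17

2.17 Delta E


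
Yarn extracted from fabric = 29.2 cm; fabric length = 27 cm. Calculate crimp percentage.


Formula: Crimp% = ((L_yarn - L_fabric) / L_fabric) * 100
Step 1: Extension = 29.2 - 27 = 2.2 cm
Step 2: Crimp% = (2.2 / 27) * 100
Step 3: Crimp% = 0.081481 * 100 = 8.1481% ≈ 8.1%

8.1%


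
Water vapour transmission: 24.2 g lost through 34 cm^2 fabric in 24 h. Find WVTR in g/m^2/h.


Formula: WVTR = mass_loss / (area * time)
Step 1: Convert area: 34 cm^2 = 0.0034 m^2
Step 2: WVTR = 24.2 g / (0.0034 m^2 * 24 h)
Step 3: WVTR = 24.2 / 0.0816 = 296.6 g/m^2/h

296.6 g/m^2/h


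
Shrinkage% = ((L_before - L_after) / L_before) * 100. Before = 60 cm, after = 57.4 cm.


Formula: Shrinkage% = ((L_before - L_after) / L_before) * 100
Step 1: Shrinkage = 60 - 57.4 = 2.6 cm
Step 2: Shrinkage% = (2.6 / 60) * 100
Step 3: Shrinkage% = 0.043333 * 100 = 4.3333% ≈ 4.3%

4.3%


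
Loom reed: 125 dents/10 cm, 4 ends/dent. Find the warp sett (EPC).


Formula: EPC = (dents per 10 cm * ends per dent) / 10
Step 1: Total ends per 10 cm = 125 * 4 = 500
Step 2: EPC = 500 / 10 = 50.0 ends/cm

50.0 ends/cm


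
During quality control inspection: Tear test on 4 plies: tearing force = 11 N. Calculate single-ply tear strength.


Formula: Per-ply strength = Total force / Number of plies
Per-ply = 11 N / 4
Per-ply = 2.75 N

2.75 N


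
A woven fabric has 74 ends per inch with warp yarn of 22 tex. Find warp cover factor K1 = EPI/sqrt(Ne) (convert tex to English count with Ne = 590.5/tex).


Formula: K1 = EPI / sqrt(Ne), with Ne = 590.5 / tex_warp
Step 1: Ne = 590.5 / 22 = 26.841
Step 2: sqrt(Ne) = sqrt(26.841) = 5.1808
Step 3: K1 = 74 / 5.1808 = 14.3

14.3


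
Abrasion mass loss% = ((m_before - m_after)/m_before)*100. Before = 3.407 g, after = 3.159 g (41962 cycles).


Formula: Mass loss% = ((m_before - m_after) / m_before) * 100
Step 1: Mass loss = 3.407 - 3.159 = 0.248 g
Step 2: Ratio = 0.248 / 3.407 = 0.0727913
Step 3: Mass loss% = 0.0727913 * 100 = 7.27913% ≈ 7.28%

7.28%


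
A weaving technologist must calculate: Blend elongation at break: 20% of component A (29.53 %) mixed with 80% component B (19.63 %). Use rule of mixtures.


Formula: Blend property = (fraction_A * property_A) + (fraction_B * property_B)
Step 1: Contribution A = 20/100 * 29.53 % = 5.906 %
Step 2: Contribution B = 80/100 * 19.63 % = 15.704 %
Step 3: Blend elongation at break = 5.906 + 15.704 = 21.61 %

21.61 %


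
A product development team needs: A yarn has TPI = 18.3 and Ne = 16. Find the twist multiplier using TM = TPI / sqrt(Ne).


Formula: TM = TPI / sqrt(Ne)
Step 1: sqrt(Ne) = sqrt(16) = 4
Step 2: TM = 18.3 / 4 = 4.58

4.58 TM


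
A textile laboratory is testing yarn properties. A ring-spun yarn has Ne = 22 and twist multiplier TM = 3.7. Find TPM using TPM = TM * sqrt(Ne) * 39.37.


Formula: TPM = TM * sqrt(Ne) * 39.37
Step 1: sqrt(Ne) = sqrt(22) = 4.6904
Step 2: TM * sqrt(Ne) = 3.7 * 4.6904 = 17.3545
Step 3: TPM = 17.3545 * 39.37 = 683 twists/m

683 twists/m


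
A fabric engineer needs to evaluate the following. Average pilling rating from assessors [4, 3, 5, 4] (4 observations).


Formula: Mean = sum / count
Sum = 4 + 3 + 5 + 4 = 16
Mean = 16 / 4 = 4.0

4.0


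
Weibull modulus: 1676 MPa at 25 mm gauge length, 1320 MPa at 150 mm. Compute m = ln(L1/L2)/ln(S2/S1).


Formula: m = ln(L1/L2) / ln(S2/S1)
Step 1: ln(L1/L2) = ln(25/150) = -1.79176
Step 2: S2/S1 = 1320/1676 = 0.78759
Step 3: ln(S2/S1) = ln(0.78759) = -0.23878
Step 4: m = -1.79176 / -0.23878 = 7.50

7.50 (Weibull m)


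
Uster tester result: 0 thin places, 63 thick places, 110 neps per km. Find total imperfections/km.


Formula: Total = thin places + thick places + neps
Total = 0 + 63 + 110
Total = 173 imperfections/km

173 imperfections/km


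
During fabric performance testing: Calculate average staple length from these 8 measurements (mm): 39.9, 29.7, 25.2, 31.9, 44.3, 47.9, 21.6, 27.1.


Formula: Mean = sum of lengths / count
Sum = 39.9 + 29.7 + 25.2 + 31.9 + 44.3 + 47.9 + 21.6 + 27.1
Sum = 267.6 mm
Mean = 267.6 / 8 = 33.45 mm

33.45 mm


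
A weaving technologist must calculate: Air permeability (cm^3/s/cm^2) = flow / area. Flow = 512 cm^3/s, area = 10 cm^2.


Formula: Air Permeability = Airflow / Test Area
AP = 512 cm^3/s / 10 cm^2
AP = 51.2 cm^3/s/cm^2

51.2 cm^3/s/cm^2


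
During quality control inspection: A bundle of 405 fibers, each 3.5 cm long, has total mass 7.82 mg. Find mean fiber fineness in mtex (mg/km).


Formula: fineness (mtex) = mass (mg) / total length (km) = (mass_mg / total_length_m) * 1000
Step 1: Convert fiber length: 3.5 cm = 0.035 m
Step 2: Total fiber length = 405 * 0.035 = 14.175 m
Step 3: Linear density = 7.82 mg / 14.175 m = 0.5517 mg/m
Step 4: fineness = 0.5517 * 1000 = 551.7 mtex

551.7 mtex


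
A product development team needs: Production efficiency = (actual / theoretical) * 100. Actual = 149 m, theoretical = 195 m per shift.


Formula: Efficiency% = (Actual output / Theoretical output) * 100
Efficiency% = (149 / 195) * 100
Efficiency% = 0.764103 * 100 = 76.4103% ≈ 76.4%

76.4%


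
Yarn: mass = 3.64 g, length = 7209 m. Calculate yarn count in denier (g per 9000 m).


Formula: den = (mass_g / length_m) * 9000
Substituting: den = (3.64 / 7209) * 9000
Intermediate: 3.64 / 7209 = 0.00050492 g/m
den = 0.00050492 * 9000 = 4.5 denier

4.5 denier


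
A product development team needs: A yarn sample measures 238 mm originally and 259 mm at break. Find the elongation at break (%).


Formula: Elongation (%) = ((L_break - L0) / L0) * 100
Step 1: Extension = 259 - 238 = 21 mm
Step 2: Elongation = (21 / 238) * 100
Step 3: Elongation = 0.088235 * 100 = 8.8235% ≈ 8.8%

8.8%


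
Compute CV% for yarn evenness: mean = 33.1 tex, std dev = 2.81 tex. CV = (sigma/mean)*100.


Formula: CV% = (standard deviation / mean) * 100
Step 1: Ratio = 2.81 / 33.1 = 0.084894
Step 2: CV% = 0.084894 * 100 = 8.4894% ≈ 8.5%

8.5%


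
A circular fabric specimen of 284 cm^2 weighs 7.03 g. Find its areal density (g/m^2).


Formula: GSM = mass_g / area_m2
Step 1: Convert area: 284 cm^2 = 284 / 10000 = 0.0284 m^2
Step 2: GSM = 7.03 g / 0.0284 m^2 = 247.5 g/m^2

247.5 g/m^2


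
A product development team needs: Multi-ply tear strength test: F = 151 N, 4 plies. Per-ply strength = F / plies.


Formula: Per-ply strength = Total force / Number of plies
Per-ply = 151 N / 4
Per-ply = 37.75 N

37.75 N


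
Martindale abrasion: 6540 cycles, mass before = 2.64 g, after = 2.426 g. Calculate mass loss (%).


Formula: Mass loss% = ((m_before - m_after) / m_before) * 100
Step 1: Mass loss = 2.64 - 2.426 = 0.214 g
Step 2: Ratio = 0.214 / 2.64 = 0.0810606
Step 3: Mass loss% = 0.0810606 * 100 = 8.10606% ≈ 8.11%

8.11%


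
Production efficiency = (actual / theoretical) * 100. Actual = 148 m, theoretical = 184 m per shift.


Formula: Efficiency% = (Actual output / Theoretical output) * 100
Efficiency% = (148 / 184) * 100
Efficiency% = 0.804348 * 100 = 80.4348% ≈ 80.4%

80.4%


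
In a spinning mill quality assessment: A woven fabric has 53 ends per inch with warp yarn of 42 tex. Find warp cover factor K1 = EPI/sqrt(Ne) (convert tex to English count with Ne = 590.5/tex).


Formula: K1 = EPI / sqrt(Ne), with Ne = 590.5 / tex_warp
Step 1: Ne = 590.5 / 42 = 14.06
Step 2: sqrt(Ne) = sqrt(14.06) = 3.7497
Step 3: K1 = 53 / 3.7497 = 14.1

14.1


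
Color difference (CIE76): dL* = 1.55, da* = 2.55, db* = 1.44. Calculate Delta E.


Formula: Delta E = sqrt(dL*^2 + da*^2 + db*^2)
Step 1: dL*^2 = 1.55^2 = 2.4025
Step 2: da*^2 = 2.55^2 = 6.5025
Step 3: db*^2 = 1.44^2 = 2.0736
Step 4: Sum = 2.4025 + 6.5025 + 2.0736 = 10.9786
Step 5: Delta E = sqrt(10.9786) = 3.31

3.31 Delta E


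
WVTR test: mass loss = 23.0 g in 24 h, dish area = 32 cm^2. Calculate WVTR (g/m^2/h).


Formula: WVTR = mass_loss / (area * time)
Step 1: Convert area: 32 cm^2 = 0.0032 m^2
Step 2: WVTR = 23.0 g / (0.0032 m^2 * 24 h)
Step 3: WVTR = 23.0 / 0.0768 = 299.5 g/m^2/h

299.5 g/m^2/h


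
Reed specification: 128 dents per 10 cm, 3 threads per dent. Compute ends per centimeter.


Formula: EPC = (dents per 10 cm * ends per dent) / 10
Step 1: Total ends per 10 cm = 128 * 3 = 384
Step 2: EPC = 384 / 10 = 38.4 ends/cm

38.4 ends/cm


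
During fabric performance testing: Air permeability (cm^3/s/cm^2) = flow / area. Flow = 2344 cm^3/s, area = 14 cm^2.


Formula: Air Permeability = Airflow / Test Area
AP = 2344 cm^3/s / 14 cm^2
AP = 167.4 cm^3/s/cm^2

167.4 cm^3/s/cm^2


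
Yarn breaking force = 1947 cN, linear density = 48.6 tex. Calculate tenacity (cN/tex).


Formula: Tenacity = Breaking force / Linear density
Tenacity = 1947 cN / 48.6 tex
Tenacity = 40.06 cN/tex

40.06 cN/tex


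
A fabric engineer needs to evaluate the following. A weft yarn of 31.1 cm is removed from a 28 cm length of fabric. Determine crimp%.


Formula: Crimp% = ((L_yarn - L_fabric) / L_fabric) * 100
Step 1: Extension = 31.1 - 28 = 3.1 cm
Step 2: Crimp% = (3.1 / 28) * 100
Step 3: Crimp% = 0.110714 * 100 = 11.0714% ≈ 11.1%

11.1%


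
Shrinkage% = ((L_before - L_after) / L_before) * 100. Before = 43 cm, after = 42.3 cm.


Formula: Shrinkage% = ((L_before - L_after) / L_before) * 100
Step 1: Shrinkage = 43 - 42.3 = 0.7 cm
Step 2: Shrinkage% = (0.7 / 43) * 100
Step 3: Shrinkage% = 0.016279 * 100 = 1.6279% ≈ 1.6%

1.6%


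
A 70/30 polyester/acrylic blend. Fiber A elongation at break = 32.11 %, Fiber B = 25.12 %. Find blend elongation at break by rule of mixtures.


Formula: Blend property = (fraction_A * property_A) + (fraction_B * property_B)
Step 1: Contribution A = 70/100 * 32.11 % = 22.477 %
Step 2: Contribution B = 30/100 * 25.12 % = 7.536 %
Step 3: Blend elongation at break = 22.477 + 7.536 = 30.013 %

30.013 %


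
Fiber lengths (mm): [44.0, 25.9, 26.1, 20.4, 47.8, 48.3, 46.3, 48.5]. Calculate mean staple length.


Formula: Mean = sum of lengths / count
Sum = 44.0 + 25.9 + 26.1 + 20.4 + 47.8 + 48.3 + 46.3 + 48.5
Sum = 307.3 mm
Mean = 307.3 / 8 = 38.41 mm

38.41 mm


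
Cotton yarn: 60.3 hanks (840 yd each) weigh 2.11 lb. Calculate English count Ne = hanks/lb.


Formula: Ne = hanks / mass_lb
Substituting: Ne = 60.3 / 2.11
Ne = 28.6

28.6 Ne


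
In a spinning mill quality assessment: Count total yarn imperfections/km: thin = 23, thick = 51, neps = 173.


Formula: Total = thin places + thick places + neps
Total = 23 + 51 + 173
Total = 247 imperfections/km

247 imperfections/km


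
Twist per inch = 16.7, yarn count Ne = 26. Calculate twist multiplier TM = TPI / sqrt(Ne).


Formula: TM = TPI / sqrt(Ne)
Step 1: sqrt(Ne) = sqrt(26) = 5.099
Step 2: TM = 16.7 / 5.099 = 3.28

3.28 TM


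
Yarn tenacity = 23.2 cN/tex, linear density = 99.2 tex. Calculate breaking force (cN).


Formula: Breaking force = Tenacity * Linear density
F = 23.2 cN/tex * 99.2 tex
F = 2301.44 cN

2301.44 cN


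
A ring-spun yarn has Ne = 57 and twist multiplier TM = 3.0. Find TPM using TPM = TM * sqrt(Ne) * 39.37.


Formula: TPM = TM * sqrt(Ne) * 39.37
Step 1: sqrt(Ne) = sqrt(57) = 7.5498
Step 2: TM * sqrt(Ne) = 3.0 * 7.5498 = 22.6494
Step 3: TPM = 22.6494 * 39.37 = 892 twists/m

892 twists/m


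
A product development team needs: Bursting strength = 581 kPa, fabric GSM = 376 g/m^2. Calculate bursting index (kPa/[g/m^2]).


Formula: Bursting Index = Bursting Strength / Fabric GSM
BI = 581 kPa / 376 g/m^2
BI = 1.545 kPa/(g/m^2)

1.545 kPa/(g/m^2)


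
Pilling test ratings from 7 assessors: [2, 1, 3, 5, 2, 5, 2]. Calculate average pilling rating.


Formula: Mean = sum / count
Sum = 2 + 1 + 3 + 5 + 2 + 5 + 2 = 20
Mean = 20 / 7 = 2.9

2.9


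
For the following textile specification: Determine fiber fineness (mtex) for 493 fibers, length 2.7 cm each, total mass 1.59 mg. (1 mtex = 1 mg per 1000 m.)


Formula: fineness (mtex) = mass (mg) / total length (km) = (mass_mg / total_length_m) * 1000
Step 1: Convert fiber length: 2.7 cm = 0.027 m
Step 2: Total fiber length = 493 * 0.027 = 13.311 m
Step 3: Linear density = 1.59 mg / 13.311 m = 0.1195 mg/m
Step 4: fineness = 0.1195 * 1000 = 119.5 mtex

119.5 mtex


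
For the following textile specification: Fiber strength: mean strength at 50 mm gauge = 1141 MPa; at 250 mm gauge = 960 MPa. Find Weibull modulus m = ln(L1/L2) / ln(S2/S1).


Formula: m = ln(L1/L2) / ln(S2/S1)
Step 1: ln(L1/L2) = ln(50/250) = -1.60944
Step 2: S2/S1 = 960/1141 = 0.84137
Step 3: ln(S2/S1) = ln(0.84137) = -0.17272
Step 4: m = -1.60944 / -0.17272 = 9.32

9.32 (Weibull m)


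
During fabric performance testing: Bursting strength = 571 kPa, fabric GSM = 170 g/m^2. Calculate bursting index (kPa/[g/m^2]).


Formula: Bursting Index = Bursting Strength / Fabric GSM
BI = 571 kPa / 170 g/m^2
BI = 3.359 kPa/(g/m^2)

3.359 kPa/(g/m^2)


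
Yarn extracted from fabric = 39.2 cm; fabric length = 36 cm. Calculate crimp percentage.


Formula: Crimp% = ((L_yarn - L_fabric) / L_fabric) * 100
Step 1: Extension = 39.2 - 36 = 3.2 cm
Step 2: Crimp% = (3.2 / 36) * 100
Step 3: Crimp% = 0.088889 * 100 = 8.8889% ≈ 8.9%

8.9%


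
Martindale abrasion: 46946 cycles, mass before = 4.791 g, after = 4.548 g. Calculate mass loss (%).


Formula: Mass loss% = ((m_before - m_after) / m_before) * 100
Step 1: Mass loss = 4.791 - 4.548 = 0.243 g
Step 2: Ratio = 0.243 / 4.791 = 0.0507201
Step 3: Mass loss% = 0.0507201 * 100 = 5.07201% ≈ 5.07%

5.07%


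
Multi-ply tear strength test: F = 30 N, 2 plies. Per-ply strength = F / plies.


Formula: Per-ply strength = Total force / Number of plies
Per-ply = 30 N / 2
Per-ply = 15 N

15 N


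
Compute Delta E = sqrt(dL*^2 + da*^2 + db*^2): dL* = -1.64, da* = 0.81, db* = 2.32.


Formula: Delta E = sqrt(dL*^2 + da*^2 + db*^2)
Step 1: dL*^2 = (-1.64)^2 = 2.6896
Step 2: da*^2 = 0.81^2 = 0.6561
Step 3: db*^2 = 2.32^2 = 5.3824
Step 4: Sum = 2.6896 + 0.6561 + 5.3824 = 8.7281
Step 5: Delta E = sqrt(8.7281) = 2.95

2.95 Delta E


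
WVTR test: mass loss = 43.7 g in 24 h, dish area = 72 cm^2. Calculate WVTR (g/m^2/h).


Formula: WVTR = mass_loss / (area * time)
Step 1: Convert area: 72 cm^2 = 0.0072 m^2
Step 2: WVTR = 43.7 g / (0.0072 m^2 * 24 h)
Step 3: WVTR = 43.7 / 0.1728 = 252.9 g/m^2/h

252.9 g/m^2/h


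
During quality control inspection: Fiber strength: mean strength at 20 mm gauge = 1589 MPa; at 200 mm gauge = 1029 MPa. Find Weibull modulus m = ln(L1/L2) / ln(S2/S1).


Formula: m = ln(L1/L2) / ln(S2/S1)
Step 1: ln(L1/L2) = ln(20/200) = -2.30259
Step 2: S2/S1 = 1029/1589 = 0.64758
Step 3: ln(S2/S1) = ln(0.64758) = -0.43451
Step 4: m = -2.30259 / -0.43451 = 5.30

5.30 (Weibull m)


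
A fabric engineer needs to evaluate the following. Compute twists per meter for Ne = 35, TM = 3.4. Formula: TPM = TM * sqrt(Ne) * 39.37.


Formula: TPM = TM * sqrt(Ne) * 39.37
Step 1: sqrt(Ne) = sqrt(35) = 5.9161
Step 2: TM * sqrt(Ne) = 3.4 * 5.9161 = 20.1147
Step 3: TPM = 20.1147 * 39.37 = 792 twists/m

792 twists/m


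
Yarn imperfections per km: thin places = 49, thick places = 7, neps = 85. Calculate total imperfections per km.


Formula: Total = thin places + thick places + neps
Total = 49 + 7 + 85
Total = 141 imperfections/km

141 imperfections/km


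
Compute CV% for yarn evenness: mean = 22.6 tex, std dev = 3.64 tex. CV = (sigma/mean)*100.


Formula: CV% = (standard deviation / mean) * 100
Step 1: Ratio = 3.64 / 22.6 = 0.161062
Step 2: CV% = 0.161062 * 100 = 16.1062% ≈ 16.1%

16.1%


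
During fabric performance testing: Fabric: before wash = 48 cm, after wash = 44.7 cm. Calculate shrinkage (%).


Formula: Shrinkage% = ((L_before - L_after) / L_before) * 100
Step 1: Shrinkage = 48 - 44.7 = 3.3 cm
Step 2: Shrinkage% = (3.3 / 48) * 100
Step 3: Shrinkage% = 0.06875 * 100 = 6.875% ≈ 6.9%

6.9%


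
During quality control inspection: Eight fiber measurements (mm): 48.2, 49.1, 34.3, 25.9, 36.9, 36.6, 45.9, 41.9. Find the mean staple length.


Formula: Mean = sum of lengths / count
Sum = 48.2 + 49.1 + 34.3 + 25.9 + 36.9 + 36.6 + 45.9 + 41.9
Sum = 318.8 mm
Mean = 318.8 / 8 = 39.85 mm

39.85 mm


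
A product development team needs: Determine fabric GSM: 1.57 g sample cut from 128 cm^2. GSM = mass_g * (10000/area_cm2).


Formula: GSM = mass_g / area_m2
Step 1: Convert area: 128 cm^2 = 128 / 10000 = 0.0128 m^2
Step 2: GSM = 1.57 g / 0.0128 m^2 = 122.7 g/m^2

122.7 g/m^2


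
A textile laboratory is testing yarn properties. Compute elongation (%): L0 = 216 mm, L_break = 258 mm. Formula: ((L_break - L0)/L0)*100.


Formula: Elongation (%) = ((L_break - L0) / L0) * 100
Step 1: Extension = 258 - 216 = 42 mm
Step 2: Elongation = (42 / 216) * 100
Step 3: Elongation = 0.194444 * 100 = 19.4444% ≈ 19.4%

19.4%


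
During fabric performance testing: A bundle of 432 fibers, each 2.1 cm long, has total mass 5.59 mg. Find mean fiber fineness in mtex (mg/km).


Formula: fineness (mtex) = mass (mg) / total length (km) = (mass_mg / total_length_m) * 1000
Step 1: Convert fiber length: 2.1 cm = 0.021 m
Step 2: Total fiber length = 432 * 0.021 = 9.072 m
Step 3: Linear density = 5.59 mg / 9.072 m = 0.6162 mg/m
Step 4: fineness = 0.6162 * 1000 = 616.2 mtex

616.2 mtex


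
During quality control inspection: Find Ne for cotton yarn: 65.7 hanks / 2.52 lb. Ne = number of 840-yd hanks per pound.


Formula: Ne = hanks / mass_lb
Substituting: Ne = 65.7 / 2.52
Ne = 26.1

26.1 Ne


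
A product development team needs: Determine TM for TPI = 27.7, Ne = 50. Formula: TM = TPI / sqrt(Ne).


Formula: TM = TPI / sqrt(Ne)
Step 1: sqrt(Ne) = sqrt(50) = 7.0711
Step 2: TM = 27.7 / 7.0711 = 3.92

3.92 TM


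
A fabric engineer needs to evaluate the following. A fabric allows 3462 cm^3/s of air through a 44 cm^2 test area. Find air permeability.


Formula: Air Permeability = Airflow / Test Area
AP = 3462 cm^3/s / 44 cm^2
AP = 78.7 cm^3/s/cm^2

78.7 cm^3/s/cm^2


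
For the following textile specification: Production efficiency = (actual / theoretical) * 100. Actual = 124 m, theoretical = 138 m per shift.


Formula: Efficiency% = (Actual output / Theoretical output) * 100
Efficiency% = (124 / 138) * 100
Efficiency% = 0.898551 * 100 = 89.8551% ≈ 89.9%

89.9%


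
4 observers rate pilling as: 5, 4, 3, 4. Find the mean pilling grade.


Formula: Mean = sum / count
Sum = 5 + 4 + 3 + 4 = 16
Mean = 16 / 4 = 4.0

4.0


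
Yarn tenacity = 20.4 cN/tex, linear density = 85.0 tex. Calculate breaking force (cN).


Formula: Breaking force = Tenacity * Linear density
F = 20.4 cN/tex * 85.0 tex
F = 1734.00 cN

1734.00 cN


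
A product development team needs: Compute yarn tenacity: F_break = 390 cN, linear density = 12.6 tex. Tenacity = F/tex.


Formula: Tenacity = Breaking force / Linear density
Tenacity = 390 cN / 12.6 tex
Tenacity = 30.95 cN/tex

30.95 cN/tex


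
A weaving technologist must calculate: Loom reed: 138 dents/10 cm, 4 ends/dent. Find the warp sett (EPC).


Formula: EPC = (dents per 10 cm * ends per dent) / 10
Step 1: Total ends per 10 cm = 138 * 4 = 552
Step 2: EPC = 552 / 10 = 55.2 ends/cm

55.2 ends/cm


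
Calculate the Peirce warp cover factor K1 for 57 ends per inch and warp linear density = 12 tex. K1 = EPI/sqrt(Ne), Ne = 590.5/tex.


Formula: K1 = EPI / sqrt(Ne), with Ne = 590.5 / tex_warp
Step 1: Ne = 590.5 / 12 = 49.208
Step 2: sqrt(Ne) = sqrt(49.208) = 7.0148
Step 3: K1 = 57 / 7.0148 = 8.1

8.1


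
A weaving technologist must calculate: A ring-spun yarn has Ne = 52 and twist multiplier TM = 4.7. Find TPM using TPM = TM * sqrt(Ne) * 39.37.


Formula: TPM = TM * sqrt(Ne) * 39.37
Step 1: sqrt(Ne) = sqrt(52) = 7.2111
Step 2: TM * sqrt(Ne) = 4.7 * 7.2111 = 33.8922
Step 3: TPM = 33.8922 * 39.37 = 1334 twists/m

1334 twists/m


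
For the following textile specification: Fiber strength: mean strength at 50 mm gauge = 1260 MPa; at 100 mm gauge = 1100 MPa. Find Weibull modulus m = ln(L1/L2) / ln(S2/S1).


Formula: m = ln(L1/L2) / ln(S2/S1)
Step 1: ln(L1/L2) = ln(50/100) = -0.69315
Step 2: S2/S1 = 1100/1260 = 0.87302
Step 3: ln(S2/S1) = ln(0.87302) = -0.13580
Step 4: m = -0.69315 / -0.13580 = 5.10

5.10 (Weibull m)


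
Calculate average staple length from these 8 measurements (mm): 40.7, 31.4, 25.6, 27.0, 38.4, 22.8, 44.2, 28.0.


Formula: Mean = sum of lengths / count
Sum = 40.7 + 31.4 + 25.6 + 27.0 + 38.4 + 22.8 + 44.2 + 28.0
Sum = 258.1 mm
Mean = 258.1 / 8 = 32.26 mm

32.26 mm


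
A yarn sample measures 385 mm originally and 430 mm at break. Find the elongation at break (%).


Formula: Elongation (%) = ((L_break - L0) / L0) * 100
Step 1: Extension = 430 - 385 = 45 mm
Step 2: Elongation = (45 / 385) * 100
Step 3: Elongation = 0.116883 * 100 = 11.6883% ≈ 11.7%

11.7%


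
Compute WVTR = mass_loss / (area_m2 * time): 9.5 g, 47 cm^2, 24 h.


Formula: WVTR = mass_loss / (area * time)
Step 1: Convert area: 47 cm^2 = 0.0047 m^2
Step 2: WVTR = 9.5 g / (0.0047 m^2 * 24 h)
Step 3: WVTR = 9.5 / 0.1128 = 84.2 g/m^2/h

84.2 g/m^2/h


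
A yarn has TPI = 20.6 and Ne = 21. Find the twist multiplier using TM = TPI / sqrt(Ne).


Formula: TM = TPI / sqrt(Ne)
Step 1: sqrt(Ne) = sqrt(21) = 4.5826
Step 2: TM = 20.6 / 4.5826 = 4.50

4.50 TM


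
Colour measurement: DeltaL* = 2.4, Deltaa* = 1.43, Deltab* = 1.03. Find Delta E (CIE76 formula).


Formula: Delta E = sqrt(dL*^2 + da*^2 + db*^2)
Step 1: dL*^2 = 2.4^2 = 5.76
Step 2: da*^2 = 1.43^2 = 2.0449
Step 3: db*^2 = 1.03^2 = 1.0609
Step 4: Sum = 5.76 + 2.0449 + 1.0609 = 8.8658
Step 5: Delta E = sqrt(8.8658) = 2.98

2.98 Delta E


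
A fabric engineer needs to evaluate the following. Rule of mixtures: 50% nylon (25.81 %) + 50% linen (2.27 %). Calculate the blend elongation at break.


Formula: Blend property = (fraction_A * property_A) + (fraction_B * property_B)
Step 1: Contribution A = 50/100 * 25.81 % = 12.905 %
Step 2: Contribution B = 50/100 * 2.27 % = 1.135 %
Step 3: Blend elongation at break = 12.905 + 1.135 = 14.04 %

14.04 %


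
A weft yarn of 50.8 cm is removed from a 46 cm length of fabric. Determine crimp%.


Formula: Crimp% = ((L_yarn - L_fabric) / L_fabric) * 100
Step 1: Extension = 50.8 - 46 = 4.8 cm
Step 2: Crimp% = (4.8 / 46) * 100
Step 3: Crimp% = 0.104348 * 100 = 10.4348% ≈ 10.4%

10.4%


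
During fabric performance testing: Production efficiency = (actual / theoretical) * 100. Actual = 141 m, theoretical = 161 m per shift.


Formula: Efficiency% = (Actual output / Theoretical output) * 100
Efficiency% = (141 / 161) * 100
Efficiency% = 0.875776 * 100 = 87.5776% ≈ 87.6%

87.6%


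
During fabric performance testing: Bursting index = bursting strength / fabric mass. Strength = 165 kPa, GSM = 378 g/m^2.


Formula: Bursting Index = Bursting Strength / Fabric GSM
BI = 165 kPa / 378 g/m^2
BI = 0.437 kPa/(g/m^2)

0.437 kPa/(g/m^2)


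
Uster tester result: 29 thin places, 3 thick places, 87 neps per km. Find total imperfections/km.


Formula: Total = thin places + thick places + neps
Total = 29 + 3 + 87
Total = 119 imperfections/km

119 imperfections/km


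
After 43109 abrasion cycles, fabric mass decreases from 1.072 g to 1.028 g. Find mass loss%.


Formula: Mass loss% = ((m_before - m_after) / m_before) * 100
Step 1: Mass loss = 1.072 - 1.028 = 0.044 g
Step 2: Ratio = 0.044 / 1.072 = 0.0410448
Step 3: Mass loss% = 0.0410448 * 100 = 4.10448% ≈ 4.10%

4.10%


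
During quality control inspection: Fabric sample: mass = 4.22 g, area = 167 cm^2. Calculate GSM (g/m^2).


Formula: GSM = mass_g / area_m2
Step 1: Convert area: 167 cm^2 = 167 / 10000 = 0.0167 m^2
Step 2: GSM = 4.22 g / 0.0167 m^2 = 252.7 g/m^2

252.7 g/m^2


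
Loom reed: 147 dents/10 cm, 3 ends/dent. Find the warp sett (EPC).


Formula: EPC = (dents per 10 cm * ends per dent) / 10
Step 1: Total ends per 10 cm = 147 * 3 = 441
Step 2: EPC = 441 / 10 = 44.1 ends/cm

44.1 ends/cm


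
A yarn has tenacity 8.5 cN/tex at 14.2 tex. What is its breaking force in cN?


Formula: Breaking force = Tenacity * Linear density
F = 8.5 cN/tex * 14.2 tex
F = 120.70 cN

120.70 cN


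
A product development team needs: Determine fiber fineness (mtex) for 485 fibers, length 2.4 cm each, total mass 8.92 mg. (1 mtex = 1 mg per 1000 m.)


Formula: fineness (mtex) = mass (mg) / total length (km) = (mass_mg / total_length_m) * 1000
Step 1: Convert fiber length: 2.4 cm = 0.024 m
Step 2: Total fiber length = 485 * 0.024 = 11.64 m
Step 3: Linear density = 8.92 mg / 11.64 m = 0.7663 mg/m
Step 4: fineness = 0.7663 * 1000 = 766.3 mtex

766.3 mtex


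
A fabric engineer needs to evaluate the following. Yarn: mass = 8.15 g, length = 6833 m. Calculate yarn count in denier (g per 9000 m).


Formula: den = (mass_g / length_m) * 9000
Substituting: den = (8.15 / 6833) * 9000
Intermediate: 8.15 / 6833 = 0.00119274 g/m
den = 0.00119274 * 9000 = 10.7 denier

10.7 denier


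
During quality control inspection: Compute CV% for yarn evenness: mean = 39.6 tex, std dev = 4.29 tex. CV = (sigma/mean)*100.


Formula: CV% = (standard deviation / mean) * 100
Step 1: Ratio = 4.29 / 39.6 = 0.108333
Step 2: CV% = 0.108333 * 100 = 10.8333% ≈ 10.8%

10.8%


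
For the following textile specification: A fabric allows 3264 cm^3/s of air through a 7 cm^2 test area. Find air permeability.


Formula: Air Permeability = Airflow / Test Area
AP = 3264 cm^3/s / 7 cm^2
AP = 466.3 cm^3/s/cm^2

466.3 cm^3/s/cm^2


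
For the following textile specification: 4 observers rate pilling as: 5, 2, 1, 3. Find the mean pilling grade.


Formula: Mean = sum / count
Sum = 5 + 2 + 1 + 3 = 11
Mean = 11 / 4 = 2.8

2.8


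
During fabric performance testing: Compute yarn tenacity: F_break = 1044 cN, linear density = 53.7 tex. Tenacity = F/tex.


Formula: Tenacity = Breaking force / Linear density
Tenacity = 1044 cN / 53.7 tex
Tenacity = 19.44 cN/tex

19.44 cN/tex


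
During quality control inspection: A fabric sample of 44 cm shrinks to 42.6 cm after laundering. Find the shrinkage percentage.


Formula: Shrinkage% = ((L_before - L_after) / L_before) * 100
Step 1: Shrinkage = 44 - 42.6 = 1.4 cm
Step 2: Shrinkage% = (1.4 / 44) * 100
Step 3: Shrinkage% = 0.031818 * 100 = 3.1818% ≈ 3.2%

3.2%


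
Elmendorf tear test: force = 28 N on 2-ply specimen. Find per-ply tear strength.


Formula: Per-ply strength = Total force / Number of plies
Per-ply = 28 N / 2
Per-ply = 14 N

14 N


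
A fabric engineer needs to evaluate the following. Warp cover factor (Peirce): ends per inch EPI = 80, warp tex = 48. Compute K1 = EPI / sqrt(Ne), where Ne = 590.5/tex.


Formula: K1 = EPI / sqrt(Ne), with Ne = 590.5 / tex_warp
Step 1: Ne = 590.5 / 48 = 12.302
Step 2: sqrt(Ne) = sqrt(12.302) = 3.5074
Step 3: K1 = 80 / 3.5074 = 22.8

22.8


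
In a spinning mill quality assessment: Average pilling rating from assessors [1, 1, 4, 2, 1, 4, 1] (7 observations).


Formula: Mean = sum / count
Sum = 1 + 1 + 4 + 2 + 1 + 4 + 1 = 14
Mean = 14 / 7 = 2.0

2.0


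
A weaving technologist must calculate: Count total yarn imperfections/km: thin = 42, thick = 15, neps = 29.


Formula: Total = thin places + thick places + neps
Total = 42 + 15 + 29
Total = 86 imperfections/km

86 imperfections/km


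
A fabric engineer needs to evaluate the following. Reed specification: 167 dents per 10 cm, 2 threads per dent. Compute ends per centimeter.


Formula: EPC = (dents per 10 cm * ends per dent) / 10
Step 1: Total ends per 10 cm = 167 * 2 = 334
Step 2: EPC = 334 / 10 = 33.4 ends/cm

33.4 ends/cm


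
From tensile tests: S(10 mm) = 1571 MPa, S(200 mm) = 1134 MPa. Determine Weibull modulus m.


Formula: m = ln(L1/L2) / ln(S2/S1)
Step 1: ln(L1/L2) = ln(10/200) = -2.99573
Step 2: S2/S1 = 1134/1571 = 0.72183
Step 3: ln(S2/S1) = ln(0.72183) = -0.32597
Step 4: m = -2.99573 / -0.32597 = 9.19

9.19 (Weibull m)


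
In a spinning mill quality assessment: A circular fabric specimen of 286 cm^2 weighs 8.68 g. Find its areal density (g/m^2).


Formula: GSM = mass_g / area_m2
Step 1: Convert area: 286 cm^2 = 286 / 10000 = 0.0286 m^2
Step 2: GSM = 8.68 g / 0.0286 m^2 = 303.5 g/m^2

303.5 g/m^2


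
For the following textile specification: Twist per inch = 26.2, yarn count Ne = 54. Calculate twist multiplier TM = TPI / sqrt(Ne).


Formula: TM = TPI / sqrt(Ne)
Step 1: sqrt(Ne) = sqrt(54) = 7.3485
Step 2: TM = 26.2 / 7.3485 = 3.57

3.57 TM


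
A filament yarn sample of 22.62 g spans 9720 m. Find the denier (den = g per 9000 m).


Formula: den = (mass_g / length_m) * 9000
Substituting: den = (22.62 / 9720) * 9000
Intermediate: 22.62 / 9720 = 0.00232716 g/m
den = 0.00232716 * 9000 = 20.9 denier

20.9 denier


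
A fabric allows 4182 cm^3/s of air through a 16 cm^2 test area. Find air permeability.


Formula: Air Permeability = Airflow / Test Area
AP = 4182 cm^3/s / 16 cm^2
AP = 261.4 cm^3/s/cm^2

261.4 cm^3/s/cm^2


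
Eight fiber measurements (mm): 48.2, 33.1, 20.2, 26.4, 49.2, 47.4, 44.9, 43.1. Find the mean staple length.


Formula: Mean = sum of lengths / count
Sum = 48.2 + 33.1 + 20.2 + 26.4 + 49.2 + 47.4 + 44.9 + 43.1
Sum = 312.5 mm
Mean = 312.5 / 8 = 39.06 mm

39.06 mm


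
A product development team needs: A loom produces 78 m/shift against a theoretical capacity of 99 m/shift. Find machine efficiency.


Formula: Efficiency% = (Actual output / Theoretical output) * 100
Efficiency% = (78 / 99) * 100
Efficiency% = 0.787879 * 100 = 78.7879% ≈ 78.8%

78.8%


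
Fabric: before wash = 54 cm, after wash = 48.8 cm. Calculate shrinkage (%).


Formula: Shrinkage% = ((L_before - L_after) / L_before) * 100
Step 1: Shrinkage = 54 - 48.8 = 5.2 cm
Step 2: Shrinkage% = (5.2 / 54) * 100
Step 3: Shrinkage% = 0.096296 * 100 = 9.6296% ≈ 9.6%

9.6%


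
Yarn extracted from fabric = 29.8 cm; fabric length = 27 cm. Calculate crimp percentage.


Formula: Crimp% = ((L_yarn - L_fabric) / L_fabric) * 100
Step 1: Extension = 29.8 - 27 = 2.8 cm
Step 2: Crimp% = (2.8 / 27) * 100
Step 3: Crimp% = 0.103704 * 100 = 10.3704% ≈ 10.4%

10.4%


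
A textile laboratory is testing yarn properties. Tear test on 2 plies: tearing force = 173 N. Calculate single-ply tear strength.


Formula: Per-ply strength = Total force / Number of plies
Per-ply = 173 N / 2
Per-ply = 86.5 N

86.5 N


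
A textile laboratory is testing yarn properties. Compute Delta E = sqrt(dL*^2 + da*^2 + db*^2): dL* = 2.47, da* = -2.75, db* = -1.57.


Formula: Delta E = sqrt(dL*^2 + da*^2 + db*^2)
Step 1: dL*^2 = 2.47^2 = 6.1009
Step 2: da*^2 = (-2.75)^2 = 7.5625
Step 3: db*^2 = (-1.57)^2 = 2.4649
Step 4: Sum = 6.1009 + 7.5625 + 2.4649 = 16.1283
Step 5: Delta E = sqrt(16.1283) = 4.02

4.02 Delta E


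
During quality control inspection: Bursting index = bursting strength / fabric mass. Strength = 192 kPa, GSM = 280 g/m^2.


Formula: Bursting Index = Bursting Strength / Fabric GSM
BI = 192 kPa / 280 g/m^2
BI = 0.686 kPa/(g/m^2)

0.686 kPa/(g/m^2)


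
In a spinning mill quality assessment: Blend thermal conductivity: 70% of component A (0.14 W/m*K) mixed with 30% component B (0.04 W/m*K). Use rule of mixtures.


Formula: Blend property = (fraction_A * property_A) + (fraction_B * property_B)
Step 1: Contribution A = 70/100 * 0.14 W/m*K = 0.098 W/m*K
Step 2: Contribution B = 30/100 * 0.04 W/m*K = 0.012 W/m*K
Step 3: Blend thermal conductivity = 0.098 + 0.012 = 0.11 W/m*K

0.11 W/m*K
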